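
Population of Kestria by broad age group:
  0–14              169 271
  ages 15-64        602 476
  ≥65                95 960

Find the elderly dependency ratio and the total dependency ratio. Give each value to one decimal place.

Old-age dependency ratio: 15.9
Total dependency ratio: 44.0

Old-age dependency ratio = 95 960 / 602 476 × 100 = 15.9
Total dependency ratio = (169 271 + 95 960) / 602 476 × 100 = 265 231 / 602 476 × 100 = 44.0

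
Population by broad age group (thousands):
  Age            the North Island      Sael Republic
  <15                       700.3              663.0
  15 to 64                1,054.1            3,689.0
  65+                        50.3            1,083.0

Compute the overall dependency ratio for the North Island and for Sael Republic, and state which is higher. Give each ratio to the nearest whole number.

the North Island: 71
Sael Republic: 47
Higher: the North Island

the North Island: (700.3 + 50.3) / 1,054.1 × 100 = 750.6 / 1,054.1 × 100 = 71
Sael Republic: (663.0 + 1,083.0) / 3,689.0 × 100 = 1,746.0 / 3,689.0 × 100 = 47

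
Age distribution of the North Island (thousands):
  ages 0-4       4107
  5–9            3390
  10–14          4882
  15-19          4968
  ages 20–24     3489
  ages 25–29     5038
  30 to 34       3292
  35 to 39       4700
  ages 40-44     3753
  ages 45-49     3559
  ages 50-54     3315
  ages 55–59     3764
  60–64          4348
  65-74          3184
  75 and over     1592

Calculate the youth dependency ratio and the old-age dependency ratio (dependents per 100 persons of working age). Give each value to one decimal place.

Youth dependency ratio: 30.8
Old-age dependency ratio: 11.9

0–14: 4107 + 3390 + 4882 = 12379
15–64: 4968 + 3489 + 5038 + 3292 + 4700 + 3753 + 3559 + 3315 + 3764 + 4348 = 40226
65+: 3184 + 1592 = 4776
Youth dependency ratio = 12379 / 40226 × 100 = 30.8
Old-age dependency ratio = 4776 / 40226 × 100 = 11.9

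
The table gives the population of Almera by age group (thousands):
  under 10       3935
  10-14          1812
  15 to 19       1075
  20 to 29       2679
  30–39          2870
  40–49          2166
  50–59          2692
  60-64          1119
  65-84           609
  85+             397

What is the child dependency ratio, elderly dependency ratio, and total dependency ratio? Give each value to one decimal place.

Youth dependency ratio: 45.6
Old-age dependency ratio: 8.0
Total dependency ratio: 53.6

0–14: 3935 + 1812 = 5747
15–64: 1075 + 2679 + 2870 + 2166 + 2692 + 1119 = 12601
65+: 609 + 397 = 1006
Youth dependency ratio = 5747 / 12601 × 100 = 45.6
Old-age dependency ratio = 1006 / 12601 × 100 = 8.0
Total dependency ratio = (5747 + 1006) / 12601 × 100 = 6753 / 12601 × 100 = 53.6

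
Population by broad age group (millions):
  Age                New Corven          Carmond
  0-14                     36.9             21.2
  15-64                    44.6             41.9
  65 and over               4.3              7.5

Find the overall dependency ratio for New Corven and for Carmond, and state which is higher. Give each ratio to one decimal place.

New Corven: 92.4
Carmond: 68.5
Higher: New Corven

New Corven: (36.9 + 4.3) / 44.6 × 100 = 41.2 / 44.6 × 100 = 92.4
Carmond: (21.2 + 7.5) / 41.9 × 100 = 28.7 / 41.9 × 100 = 68.5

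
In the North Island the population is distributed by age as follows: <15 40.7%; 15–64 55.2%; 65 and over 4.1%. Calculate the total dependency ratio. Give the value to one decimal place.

Total dependency ratio = (40.7 + 4.1) / 55.2 × 100 = 44.8 / 55.2 × 100 = 81.2

Total dependency ratio: 81.2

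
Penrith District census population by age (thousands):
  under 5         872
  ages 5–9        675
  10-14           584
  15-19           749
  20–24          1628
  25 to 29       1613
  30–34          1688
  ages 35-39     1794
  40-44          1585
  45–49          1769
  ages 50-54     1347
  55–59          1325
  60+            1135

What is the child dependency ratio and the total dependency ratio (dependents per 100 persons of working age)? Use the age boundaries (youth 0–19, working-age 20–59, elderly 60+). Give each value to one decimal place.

0–19: 872 + 675 + 584 + 749 = 2880
20–59: 1628 + 1613 + 1688 + 1794 + 1585 + 1769 + 1347 + 1325 = 12749
60+: 1135
Youth dependency ratio = 2880 / 12749 × 100 = 22.6
Total dependency ratio = (2880 + 1135) / 12749 × 100 = 4015 / 12749 × 100 = 31.5

Youth dependency ratio: 22.6
Total dependency ratio: 31.5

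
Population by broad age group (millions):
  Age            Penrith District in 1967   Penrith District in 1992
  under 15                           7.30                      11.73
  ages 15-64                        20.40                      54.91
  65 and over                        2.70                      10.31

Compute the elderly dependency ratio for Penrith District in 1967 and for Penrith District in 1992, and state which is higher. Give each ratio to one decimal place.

Penrith District in 1967: 13.2
Penrith District in 1992: 18.8
Higher: Penrith District in 1992

Penrith District in 1967: 2.70 / 20.40 × 100 = 13.2
Penrith District in 1992: 10.31 / 54.91 × 100 = 18.8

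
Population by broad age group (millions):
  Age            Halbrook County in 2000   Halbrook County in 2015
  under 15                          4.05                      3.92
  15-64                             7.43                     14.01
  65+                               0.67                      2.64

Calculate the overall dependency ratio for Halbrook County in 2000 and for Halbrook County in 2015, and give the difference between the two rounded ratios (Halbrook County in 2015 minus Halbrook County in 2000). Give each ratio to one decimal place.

Halbrook County in 2000: 63.5
Halbrook County in 2015: 46.8
Difference: -16.7

Halbrook County in 2000: (4.05 + 0.67) / 7.43 × 100 = 4.72 / 7.43 × 100 = 63.5
Halbrook County in 2015: (3.92 + 2.64) / 14.01 × 100 = 6.56 / 14.01 × 100 = 46.8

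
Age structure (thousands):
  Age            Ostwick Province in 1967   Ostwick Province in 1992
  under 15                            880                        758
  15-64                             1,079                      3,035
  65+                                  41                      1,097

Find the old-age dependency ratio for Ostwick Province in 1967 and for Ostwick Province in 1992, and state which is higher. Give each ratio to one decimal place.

Ostwick Province in 1967: 3.8
Ostwick Province in 1992: 36.1
Higher: Ostwick Province in 1992

Ostwick Province in 1967: 41 / 1,079 × 100 = 3.8
Ostwick Province in 1992: 1,097 / 3,035 × 100 = 36.1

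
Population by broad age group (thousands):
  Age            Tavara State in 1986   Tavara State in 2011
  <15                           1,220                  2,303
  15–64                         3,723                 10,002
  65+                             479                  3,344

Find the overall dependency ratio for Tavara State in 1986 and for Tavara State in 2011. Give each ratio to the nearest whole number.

Tavara State in 1986: (1,220 + 479) / 3,723 × 100 = 1,699 / 3,723 × 100 = 46
Tavara State in 2011: (2,303 + 3,344) / 10,002 × 100 = 5,647 / 10,002 × 100 = 56

Tavara State in 1986: 46
Tavara State in 2011: 56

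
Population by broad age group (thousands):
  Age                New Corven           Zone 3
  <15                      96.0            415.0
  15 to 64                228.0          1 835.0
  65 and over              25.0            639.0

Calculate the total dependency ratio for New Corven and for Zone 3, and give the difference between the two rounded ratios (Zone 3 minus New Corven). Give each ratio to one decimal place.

New Corven: 53.1
Zone 3: 57.4
Difference: +4.3

New Corven: (96.0 + 25.0) / 228.0 × 100 = 121.0 / 228.0 × 100 = 53.1
Zone 3: (415.0 + 639.0) / 1 835.0 × 100 = 1 054.0 / 1 835.0 × 100 = 57.4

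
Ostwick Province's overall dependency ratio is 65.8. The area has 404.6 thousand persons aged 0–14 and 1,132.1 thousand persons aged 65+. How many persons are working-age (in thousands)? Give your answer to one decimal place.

Total dependency ratio = (youth + elderly) / working-age × 100
65.8 = (404.6 + 1,132.1) / W × 100
⇒ 2,335.4

Working-age: 2,335.4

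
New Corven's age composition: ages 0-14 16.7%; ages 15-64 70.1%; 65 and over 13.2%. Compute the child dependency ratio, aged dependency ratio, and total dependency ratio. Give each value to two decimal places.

Youth dependency ratio: 23.82
Old-age dependency ratio: 18.83
Total dependency ratio: 42.65

Youth dependency ratio = 16.7 / 70.1 × 100 = 23.82
Old-age dependency ratio = 13.2 / 70.1 × 100 = 18.83
Total dependency ratio = (16.7 + 13.2) / 70.1 × 100 = 29.9 / 70.1 × 100 = 42.65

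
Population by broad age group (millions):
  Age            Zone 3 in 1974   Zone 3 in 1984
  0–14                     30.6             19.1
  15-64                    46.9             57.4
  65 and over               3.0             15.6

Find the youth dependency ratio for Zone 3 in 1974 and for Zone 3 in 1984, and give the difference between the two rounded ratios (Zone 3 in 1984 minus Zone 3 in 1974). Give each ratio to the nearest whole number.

Zone 3 in 1974: 30.6 / 46.9 × 100 = 65
Zone 3 in 1984: 19.1 / 57.4 × 100 = 33

Zone 3 in 1974: 65
Zone 3 in 1984: 33
Difference: -32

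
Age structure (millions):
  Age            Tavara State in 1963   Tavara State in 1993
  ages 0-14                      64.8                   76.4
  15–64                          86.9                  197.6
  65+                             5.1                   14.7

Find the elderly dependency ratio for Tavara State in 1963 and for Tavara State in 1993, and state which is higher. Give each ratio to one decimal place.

Tavara State in 1963: 5.9
Tavara State in 1993: 7.4
Higher: Tavara State in 1993

Tavara State in 1963: 5.1 / 86.9 × 100 = 5.9
Tavara State in 1993: 14.7 / 197.6 × 100 = 7.4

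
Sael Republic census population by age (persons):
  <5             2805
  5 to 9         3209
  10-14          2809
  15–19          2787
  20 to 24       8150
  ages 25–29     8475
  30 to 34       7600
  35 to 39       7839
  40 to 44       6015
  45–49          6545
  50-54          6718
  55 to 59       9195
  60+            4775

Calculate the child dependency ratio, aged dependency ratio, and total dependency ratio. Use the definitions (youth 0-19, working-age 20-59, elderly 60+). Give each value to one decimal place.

Youth dependency ratio: 19.2
Old-age dependency ratio: 7.9
Total dependency ratio: 27.1

0–19: 2805 + 3209 + 2809 + 2787 = 11610
20–59: 8150 + 8475 + 7600 + 7839 + 6015 + 6545 + 6718 + 9195 = 60537
60+: 4775
Youth dependency ratio = 11610 / 60537 × 100 = 19.2
Old-age dependency ratio = 4775 / 60537 × 100 = 7.9
Total dependency ratio = (11610 + 4775) / 60537 × 100 = 16385 / 60537 × 100 = 27.1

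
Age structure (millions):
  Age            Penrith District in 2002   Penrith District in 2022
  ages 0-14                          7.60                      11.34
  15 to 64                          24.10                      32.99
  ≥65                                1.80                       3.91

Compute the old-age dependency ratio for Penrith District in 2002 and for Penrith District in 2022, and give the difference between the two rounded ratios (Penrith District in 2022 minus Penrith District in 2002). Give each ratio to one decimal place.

Penrith District in 2002: 1.80 / 24.10 × 100 = 7.5
Penrith District in 2022: 3.91 / 32.99 × 100 = 11.9

Penrith District in 2002: 7.5
Penrith District in 2022: 11.9
Difference: +4.4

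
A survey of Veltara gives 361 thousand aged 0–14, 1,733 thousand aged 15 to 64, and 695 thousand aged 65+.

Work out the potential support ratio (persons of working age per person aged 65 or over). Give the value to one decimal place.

Potential support ratio: 2.5

Potential support ratio = 1,733 / 695 = 2.5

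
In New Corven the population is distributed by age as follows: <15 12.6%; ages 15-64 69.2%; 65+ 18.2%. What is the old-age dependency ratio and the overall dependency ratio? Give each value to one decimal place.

Old-age dependency ratio: 26.3
Total dependency ratio: 44.5

Old-age dependency ratio = 18.2 / 69.2 × 100 = 26.3
Total dependency ratio = (12.6 + 18.2) / 69.2 × 100 = 30.8 / 69.2 × 100 = 44.5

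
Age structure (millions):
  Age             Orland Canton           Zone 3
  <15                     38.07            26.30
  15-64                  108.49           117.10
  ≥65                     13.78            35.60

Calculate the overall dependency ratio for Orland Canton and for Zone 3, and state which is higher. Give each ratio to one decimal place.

Orland Canton: (38.07 + 13.78) / 108.49 × 100 = 51.85 / 108.49 × 100 = 47.8
Zone 3: (26.30 + 35.60) / 117.10 × 100 = 61.90 / 117.10 × 100 = 52.9

Orland Canton: 47.8
Zone 3: 52.9
Higher: Zone 3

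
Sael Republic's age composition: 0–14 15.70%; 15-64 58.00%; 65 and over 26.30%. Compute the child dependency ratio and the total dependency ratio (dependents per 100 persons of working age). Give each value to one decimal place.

Youth dependency ratio = 15.70 / 58.00 × 100 = 27.1
Total dependency ratio = (15.70 + 26.30) / 58.00 × 100 = 42.00 / 58.00 × 100 = 72.4

Youth dependency ratio: 27.1
Total dependency ratio: 72.4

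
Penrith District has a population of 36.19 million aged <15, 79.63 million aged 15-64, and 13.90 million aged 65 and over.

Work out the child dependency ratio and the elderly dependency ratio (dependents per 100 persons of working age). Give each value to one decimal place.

Youth dependency ratio = 36.19 / 79.63 × 100 = 45.4
Old-age dependency ratio = 13.90 / 79.63 × 100 = 17.5

Youth dependency ratio: 45.4
Old-age dependency ratio: 17.5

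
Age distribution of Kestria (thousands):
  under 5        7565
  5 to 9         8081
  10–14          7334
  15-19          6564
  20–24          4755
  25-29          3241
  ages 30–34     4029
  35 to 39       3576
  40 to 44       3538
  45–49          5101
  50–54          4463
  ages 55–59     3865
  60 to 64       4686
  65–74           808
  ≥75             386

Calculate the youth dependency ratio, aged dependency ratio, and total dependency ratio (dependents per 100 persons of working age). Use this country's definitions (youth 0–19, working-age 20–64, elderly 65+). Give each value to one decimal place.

0–19: 7565 + 8081 + 7334 + 6564 = 29544
20–64: 4755 + 3241 + 4029 + 3576 + 3538 + 5101 + 4463 + 3865 + 4686 = 37254
65+: 808 + 386 = 1194
Youth dependency ratio = 29544 / 37254 × 100 = 79.3
Old-age dependency ratio = 1194 / 37254 × 100 = 3.2
Total dependency ratio = (29544 + 1194) / 37254 × 100 = 30738 / 37254 × 100 = 82.5

Youth dependency ratio: 79.3
Old-age dependency ratio: 3.2
Total dependency ratio: 82.5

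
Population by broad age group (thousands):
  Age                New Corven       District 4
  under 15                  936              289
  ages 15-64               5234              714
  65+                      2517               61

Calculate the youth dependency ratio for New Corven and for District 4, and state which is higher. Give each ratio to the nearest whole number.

New Corven: 18
District 4: 40
Higher: District 4

New Corven: 936 / 5234 × 100 = 18
District 4: 289 / 714 × 100 = 40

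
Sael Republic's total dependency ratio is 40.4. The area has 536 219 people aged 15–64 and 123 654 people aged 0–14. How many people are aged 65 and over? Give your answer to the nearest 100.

Total dependency ratio = (youth + elderly) / working-age × 100
40.4 = (123 654 + E) / 536 219 × 100
⇒ 93 000

Aged 65 and over: 93 000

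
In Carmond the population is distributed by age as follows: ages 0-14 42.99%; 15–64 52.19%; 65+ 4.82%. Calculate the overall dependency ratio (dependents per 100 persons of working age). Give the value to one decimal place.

Total dependency ratio = (42.99 + 4.82) / 52.19 × 100 = 47.81 / 52.19 × 100 = 91.6

Total dependency ratio: 91.6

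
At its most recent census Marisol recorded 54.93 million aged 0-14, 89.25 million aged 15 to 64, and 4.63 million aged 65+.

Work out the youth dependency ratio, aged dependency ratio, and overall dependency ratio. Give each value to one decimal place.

Youth dependency ratio = 54.93 / 89.25 × 100 = 61.5
Old-age dependency ratio = 4.63 / 89.25 × 100 = 5.2
Total dependency ratio = (54.93 + 4.63) / 89.25 × 100 = 59.56 / 89.25 × 100 = 66.7

Youth dependency ratio: 61.5
Old-age dependency ratio: 5.2
Total dependency ratio: 66.7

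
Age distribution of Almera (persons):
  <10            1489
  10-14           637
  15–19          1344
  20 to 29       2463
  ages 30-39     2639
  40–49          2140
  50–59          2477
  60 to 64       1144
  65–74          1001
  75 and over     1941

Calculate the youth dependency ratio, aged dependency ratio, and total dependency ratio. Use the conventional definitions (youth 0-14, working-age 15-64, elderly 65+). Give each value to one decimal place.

0–14: 1489 + 637 = 2126
15–64: 1344 + 2463 + 2639 + 2140 + 2477 + 1144 = 12207
65+: 1001 + 1941 = 2942
Youth dependency ratio = 2126 / 12207 × 100 = 17.4
Old-age dependency ratio = 2942 / 12207 × 100 = 24.1
Total dependency ratio = (2126 + 2942) / 12207 × 100 = 5068 / 12207 × 100 = 41.5

Youth dependency ratio: 17.4
Old-age dependency ratio: 24.1
Total dependency ratio: 41.5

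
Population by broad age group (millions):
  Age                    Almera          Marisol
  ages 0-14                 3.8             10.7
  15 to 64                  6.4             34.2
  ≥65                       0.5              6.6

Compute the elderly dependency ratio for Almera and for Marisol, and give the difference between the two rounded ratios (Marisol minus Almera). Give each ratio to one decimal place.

Almera: 7.8
Marisol: 19.3
Difference: +11.5

Almera: 0.5 / 6.4 × 100 = 7.8
Marisol: 6.6 / 34.2 × 100 = 19.3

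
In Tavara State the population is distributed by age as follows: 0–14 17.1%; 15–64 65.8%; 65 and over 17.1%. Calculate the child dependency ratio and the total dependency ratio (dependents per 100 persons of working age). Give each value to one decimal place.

Youth dependency ratio = 17.1 / 65.8 × 100 = 26.0
Total dependency ratio = (17.1 + 17.1) / 65.8 × 100 = 34.2 / 65.8 × 100 = 52.0

Youth dependency ratio: 26.0
Total dependency ratio: 52.0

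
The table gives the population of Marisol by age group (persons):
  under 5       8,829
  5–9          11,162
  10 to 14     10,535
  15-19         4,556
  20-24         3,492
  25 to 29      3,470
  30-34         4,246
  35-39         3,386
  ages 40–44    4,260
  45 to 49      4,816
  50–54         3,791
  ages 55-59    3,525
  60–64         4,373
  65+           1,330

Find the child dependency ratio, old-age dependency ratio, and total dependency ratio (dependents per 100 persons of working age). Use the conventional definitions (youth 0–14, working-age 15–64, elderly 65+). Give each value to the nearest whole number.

0–14: 8,829 + 11,162 + 10,535 = 30,526
15–64: 4,556 + 3,492 + 3,470 + 4,246 + 3,386 + 4,260 + 4,816 + 3,791 + 3,525 + 4,373 = 39,915
65+: 1,330
Youth dependency ratio = 30,526 / 39,915 × 100 = 76
Old-age dependency ratio = 1,330 / 39,915 × 100 = 3
Total dependency ratio = (30,526 + 1,330) / 39,915 × 100 = 31,856 / 39,915 × 100 = 80

Youth dependency ratio: 76
Old-age dependency ratio: 3
Total dependency ratio: 80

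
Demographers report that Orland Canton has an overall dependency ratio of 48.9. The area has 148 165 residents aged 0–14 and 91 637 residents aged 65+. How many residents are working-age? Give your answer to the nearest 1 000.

Working-age: 490 000

Total dependency ratio = (youth + elderly) / working-age × 100
48.9 = (148 165 + 91 637) / W × 100
⇒ 490 000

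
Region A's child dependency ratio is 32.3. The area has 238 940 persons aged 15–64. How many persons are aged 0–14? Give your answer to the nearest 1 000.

Aged 0–14: 77 000

Youth dependency ratio = youth / working-age × 100
32.3 = Y / 238 940 × 100
⇒ 77 000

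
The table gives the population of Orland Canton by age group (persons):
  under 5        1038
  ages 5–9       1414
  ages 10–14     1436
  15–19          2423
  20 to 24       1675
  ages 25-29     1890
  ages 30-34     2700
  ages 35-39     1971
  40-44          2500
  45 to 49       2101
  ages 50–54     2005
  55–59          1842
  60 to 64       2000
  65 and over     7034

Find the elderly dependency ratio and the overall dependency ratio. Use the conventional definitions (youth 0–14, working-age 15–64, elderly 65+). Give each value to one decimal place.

0–14: 1038 + 1414 + 1436 = 3888
15–64: 2423 + 1675 + 1890 + 2700 + 1971 + 2500 + 2101 + 2005 + 1842 + 2000 = 21107
65+: 7034
Old-age dependency ratio = 7034 / 21107 × 100 = 33.3
Total dependency ratio = (3888 + 7034) / 21107 × 100 = 10922 / 21107 × 100 = 51.7

Old-age dependency ratio: 33.3
Total dependency ratio: 51.7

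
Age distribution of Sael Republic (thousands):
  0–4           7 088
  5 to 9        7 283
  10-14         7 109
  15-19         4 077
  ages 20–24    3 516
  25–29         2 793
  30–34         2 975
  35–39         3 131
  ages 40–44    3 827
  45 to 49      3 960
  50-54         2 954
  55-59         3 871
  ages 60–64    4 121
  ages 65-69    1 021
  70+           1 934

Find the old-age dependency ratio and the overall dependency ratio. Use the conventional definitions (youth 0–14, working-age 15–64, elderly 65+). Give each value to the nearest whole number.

0–14: 7 088 + 7 283 + 7 109 = 21 480
15–64: 4 077 + 3 516 + 2 793 + 2 975 + 3 131 + 3 827 + 3 960 + 2 954 + 3 871 + 4 121 = 35 225
65+: 1 021 + 1 934 = 2 955
Old-age dependency ratio = 2 955 / 35 225 × 100 = 8
Total dependency ratio = (21 480 + 2 955) / 35 225 × 100 = 24 435 / 35 225 × 100 = 69

Old-age dependency ratio: 8
Total dependency ratio: 69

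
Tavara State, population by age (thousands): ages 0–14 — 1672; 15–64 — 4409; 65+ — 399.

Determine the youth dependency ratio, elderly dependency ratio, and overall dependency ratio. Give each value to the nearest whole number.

Youth dependency ratio = 1672 / 4409 × 100 = 38
Old-age dependency ratio = 399 / 4409 × 100 = 9
Total dependency ratio = (1672 + 399) / 4409 × 100 = 2071 / 4409 × 100 = 47

Youth dependency ratio: 38
Old-age dependency ratio: 9
Total dependency ratio: 47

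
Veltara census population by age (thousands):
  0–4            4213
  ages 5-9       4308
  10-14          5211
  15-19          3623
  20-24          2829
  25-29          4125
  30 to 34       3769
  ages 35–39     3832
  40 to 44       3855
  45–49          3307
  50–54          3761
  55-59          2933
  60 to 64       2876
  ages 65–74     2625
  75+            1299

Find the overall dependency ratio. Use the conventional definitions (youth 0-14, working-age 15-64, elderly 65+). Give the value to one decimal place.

Total dependency ratio: 50.6

0–14: 4213 + 4308 + 5211 = 13732
15–64: 3623 + 2829 + 4125 + 3769 + 3832 + 3855 + 3307 + 3761 + 2933 + 2876 = 34910
65+: 2625 + 1299 = 3924
Total dependency ratio = (13732 + 3924) / 34910 × 100 = 17656 / 34910 × 100 = 50.6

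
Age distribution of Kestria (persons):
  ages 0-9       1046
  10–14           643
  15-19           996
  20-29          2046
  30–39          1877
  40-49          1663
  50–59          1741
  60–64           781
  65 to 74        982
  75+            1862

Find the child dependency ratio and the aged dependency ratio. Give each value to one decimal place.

0–14: 1046 + 643 = 1689
15–64: 996 + 2046 + 1877 + 1663 + 1741 + 781 = 9104
65+: 982 + 1862 = 2844
Youth dependency ratio = 1689 / 9104 × 100 = 18.6
Old-age dependency ratio = 2844 / 9104 × 100 = 31.2

Youth dependency ratio: 18.6
Old-age dependency ratio: 31.2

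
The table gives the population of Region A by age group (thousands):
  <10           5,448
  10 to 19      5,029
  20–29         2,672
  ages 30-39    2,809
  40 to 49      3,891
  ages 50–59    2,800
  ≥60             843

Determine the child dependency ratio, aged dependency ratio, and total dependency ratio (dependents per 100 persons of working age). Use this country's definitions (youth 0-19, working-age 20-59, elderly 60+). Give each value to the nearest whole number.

0–19: 5,448 + 5,029 = 10,477
20–59: 2,672 + 2,809 + 3,891 + 2,800 = 12,172
60+: 843
Youth dependency ratio = 10,477 / 12,172 × 100 = 86
Old-age dependency ratio = 843 / 12,172 × 100 = 7
Total dependency ratio = (10,477 + 843) / 12,172 × 100 = 11,320 / 12,172 × 100 = 93

Youth dependency ratio: 86
Old-age dependency ratio: 7
Total dependency ratio: 93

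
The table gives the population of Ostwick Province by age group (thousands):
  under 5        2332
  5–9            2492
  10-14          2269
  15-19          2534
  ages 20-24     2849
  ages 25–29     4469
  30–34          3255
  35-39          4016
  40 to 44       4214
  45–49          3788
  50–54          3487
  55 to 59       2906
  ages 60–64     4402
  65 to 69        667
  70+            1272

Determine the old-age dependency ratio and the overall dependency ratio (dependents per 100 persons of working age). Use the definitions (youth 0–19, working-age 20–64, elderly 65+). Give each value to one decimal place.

0–19: 2332 + 2492 + 2269 + 2534 = 9627
20–64: 2849 + 4469 + 3255 + 4016 + 4214 + 3788 + 3487 + 2906 + 4402 = 33386
65+: 667 + 1272 = 1939
Old-age dependency ratio = 1939 / 33386 × 100 = 5.8
Total dependency ratio = (9627 + 1939) / 33386 × 100 = 11566 / 33386 × 100 = 34.6

Old-age dependency ratio: 5.8
Total dependency ratio: 34.6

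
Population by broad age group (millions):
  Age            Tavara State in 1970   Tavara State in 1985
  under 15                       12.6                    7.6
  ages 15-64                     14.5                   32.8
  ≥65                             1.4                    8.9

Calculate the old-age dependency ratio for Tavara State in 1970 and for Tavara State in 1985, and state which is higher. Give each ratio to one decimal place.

Tavara State in 1970: 1.4 / 14.5 × 100 = 9.7
Tavara State in 1985: 8.9 / 32.8 × 100 = 27.1

Tavara State in 1970: 9.7
Tavara State in 1985: 27.1
Higher: Tavara State in 1985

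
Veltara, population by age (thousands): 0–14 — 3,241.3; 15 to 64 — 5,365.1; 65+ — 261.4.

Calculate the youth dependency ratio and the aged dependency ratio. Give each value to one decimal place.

Youth dependency ratio = 3,241.3 / 5,365.1 × 100 = 60.4
Old-age dependency ratio = 261.4 / 5,365.1 × 100 = 4.9

Youth dependency ratio: 60.4
Old-age dependency ratio: 4.9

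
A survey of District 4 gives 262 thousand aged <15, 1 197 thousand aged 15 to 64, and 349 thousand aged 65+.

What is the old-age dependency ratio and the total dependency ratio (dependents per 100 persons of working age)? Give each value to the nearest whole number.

Old-age dependency ratio = 349 / 1 197 × 100 = 29
Total dependency ratio = (262 + 349) / 1 197 × 100 = 611 / 1 197 × 100 = 51

Old-age dependency ratio: 29
Total dependency ratio: 51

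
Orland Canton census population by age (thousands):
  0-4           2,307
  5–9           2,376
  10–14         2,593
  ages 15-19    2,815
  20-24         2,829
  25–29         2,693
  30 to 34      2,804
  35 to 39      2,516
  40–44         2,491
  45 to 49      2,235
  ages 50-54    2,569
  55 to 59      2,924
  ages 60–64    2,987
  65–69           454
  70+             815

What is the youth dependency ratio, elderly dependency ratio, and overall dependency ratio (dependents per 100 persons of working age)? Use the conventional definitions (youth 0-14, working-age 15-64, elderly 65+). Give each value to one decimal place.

0–14: 2,307 + 2,376 + 2,593 = 7,276
15–64: 2,815 + 2,829 + 2,693 + 2,804 + 2,516 + 2,491 + 2,235 + 2,569 + 2,924 + 2,987 = 26,863
65+: 454 + 815 = 1,269
Youth dependency ratio = 7,276 / 26,863 × 100 = 27.1
Old-age dependency ratio = 1,269 / 26,863 × 100 = 4.7
Total dependency ratio = (7,276 + 1,269) / 26,863 × 100 = 8,545 / 26,863 × 100 = 31.8

Youth dependency ratio: 27.1
Old-age dependency ratio: 4.7
Total dependency ratio: 31.8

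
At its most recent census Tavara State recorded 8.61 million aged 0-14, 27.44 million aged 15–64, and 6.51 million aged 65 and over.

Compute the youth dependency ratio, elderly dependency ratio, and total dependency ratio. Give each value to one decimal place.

Youth dependency ratio = 8.61 / 27.44 × 100 = 31.4
Old-age dependency ratio = 6.51 / 27.44 × 100 = 23.7
Total dependency ratio = (8.61 + 6.51) / 27.44 × 100 = 15.12 / 27.44 × 100 = 55.1

Youth dependency ratio: 31.4
Old-age dependency ratio: 23.7
Total dependency ratio: 55.1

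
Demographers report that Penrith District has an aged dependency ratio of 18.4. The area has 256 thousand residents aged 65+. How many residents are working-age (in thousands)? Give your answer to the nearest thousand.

Old-age dependency ratio = elderly / working-age × 100
18.4 = 256 / W × 100
⇒ 1391

Working-age: 1391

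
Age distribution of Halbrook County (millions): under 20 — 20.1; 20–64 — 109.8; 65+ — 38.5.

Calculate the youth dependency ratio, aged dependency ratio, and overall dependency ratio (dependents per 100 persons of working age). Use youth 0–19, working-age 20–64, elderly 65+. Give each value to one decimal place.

Youth dependency ratio = 20.1 / 109.8 × 100 = 18.3
Old-age dependency ratio = 38.5 / 109.8 × 100 = 35.1
Total dependency ratio = (20.1 + 38.5) / 109.8 × 100 = 58.6 / 109.8 × 100 = 53.4

Youth dependency ratio: 18.3
Old-age dependency ratio: 35.1
Total dependency ratio: 53.4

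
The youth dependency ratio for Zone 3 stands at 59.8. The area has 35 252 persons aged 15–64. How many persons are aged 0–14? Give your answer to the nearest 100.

Aged 0–14: 21 100

Youth dependency ratio = youth / working-age × 100
59.8 = Y / 35 252 × 100
⇒ 21 100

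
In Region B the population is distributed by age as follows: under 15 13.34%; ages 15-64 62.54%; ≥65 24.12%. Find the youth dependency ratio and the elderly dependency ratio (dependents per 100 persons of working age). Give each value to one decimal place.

Youth dependency ratio: 21.3
Old-age dependency ratio: 38.6

Youth dependency ratio = 13.34 / 62.54 × 100 = 21.3
Old-age dependency ratio = 24.12 / 62.54 × 100 = 38.6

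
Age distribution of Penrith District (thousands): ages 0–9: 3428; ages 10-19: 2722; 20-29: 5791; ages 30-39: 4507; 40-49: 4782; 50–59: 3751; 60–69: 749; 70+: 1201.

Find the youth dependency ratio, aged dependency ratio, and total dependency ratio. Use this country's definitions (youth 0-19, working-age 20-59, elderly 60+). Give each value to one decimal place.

Youth dependency ratio: 32.7
Old-age dependency ratio: 10.4
Total dependency ratio: 43.0

0–19: 3428 + 2722 = 6150
20–59: 5791 + 4507 + 4782 + 3751 = 18831
60+: 749 + 1201 = 1950
Youth dependency ratio = 6150 / 18831 × 100 = 32.7
Old-age dependency ratio = 1950 / 18831 × 100 = 10.4
Total dependency ratio = (6150 + 1950) / 18831 × 100 = 8100 / 18831 × 100 = 43.0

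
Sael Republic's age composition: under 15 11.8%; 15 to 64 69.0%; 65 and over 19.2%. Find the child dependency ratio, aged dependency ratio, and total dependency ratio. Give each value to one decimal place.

Youth dependency ratio: 17.1
Old-age dependency ratio: 27.8
Total dependency ratio: 44.9

Youth dependency ratio = 11.8 / 69.0 × 100 = 17.1
Old-age dependency ratio = 19.2 / 69.0 × 100 = 27.8
Total dependency ratio = (11.8 + 19.2) / 69.0 × 100 = 31.0 / 69.0 × 100 = 44.9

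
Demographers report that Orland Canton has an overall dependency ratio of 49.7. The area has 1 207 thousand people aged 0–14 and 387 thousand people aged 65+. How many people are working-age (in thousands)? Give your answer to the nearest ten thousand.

Total dependency ratio = (youth + elderly) / working-age × 100
49.7 = (1 207 + 387) / W × 100
⇒ 3 210

Working-age: 3 210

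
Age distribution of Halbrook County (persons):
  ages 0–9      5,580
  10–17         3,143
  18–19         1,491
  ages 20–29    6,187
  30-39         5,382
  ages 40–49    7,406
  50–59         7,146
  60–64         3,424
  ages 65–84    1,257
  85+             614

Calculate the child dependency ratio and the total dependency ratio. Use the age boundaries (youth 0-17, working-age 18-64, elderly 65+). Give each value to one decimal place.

0–17: 5,580 + 3,143 = 8,723
18–64: 1,491 + 6,187 + 5,382 + 7,406 + 7,146 + 3,424 = 31,036
65+: 1,257 + 614 = 1,871
Youth dependency ratio = 8,723 / 31,036 × 100 = 28.1
Total dependency ratio = (8,723 + 1,871) / 31,036 × 100 = 10,594 / 31,036 × 100 = 34.1

Youth dependency ratio: 28.1
Total dependency ratio: 34.1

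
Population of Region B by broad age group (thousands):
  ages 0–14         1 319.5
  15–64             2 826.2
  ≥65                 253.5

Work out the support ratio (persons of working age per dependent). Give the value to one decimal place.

Support ratio = 2 826.2 / (1 319.5 + 253.5) = 2 826.2 / 1 573.0 = 1.8

Support ratio: 1.8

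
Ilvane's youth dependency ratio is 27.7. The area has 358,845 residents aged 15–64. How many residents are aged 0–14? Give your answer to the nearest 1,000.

Aged 0–14: 99,000

Youth dependency ratio = youth / working-age × 100
27.7 = Y / 358,845 × 100
⇒ 99,000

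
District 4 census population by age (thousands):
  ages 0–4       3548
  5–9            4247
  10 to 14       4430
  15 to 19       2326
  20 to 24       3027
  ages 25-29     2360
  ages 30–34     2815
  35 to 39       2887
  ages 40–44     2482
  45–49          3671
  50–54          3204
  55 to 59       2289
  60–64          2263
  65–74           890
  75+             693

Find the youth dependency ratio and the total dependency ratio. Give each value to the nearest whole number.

Youth dependency ratio: 45
Total dependency ratio: 51

0–14: 3548 + 4247 + 4430 = 12225
15–64: 2326 + 3027 + 2360 + 2815 + 2887 + 2482 + 3671 + 3204 + 2289 + 2263 = 27324
65+: 890 + 693 = 1583
Youth dependency ratio = 12225 / 27324 × 100 = 45
Total dependency ratio = (12225 + 1583) / 27324 × 100 = 13808 / 27324 × 100 = 51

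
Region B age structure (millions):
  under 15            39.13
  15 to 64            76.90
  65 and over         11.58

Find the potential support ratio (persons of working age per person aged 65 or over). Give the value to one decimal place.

Potential support ratio: 6.6

Potential support ratio = 76.90 / 11.58 = 6.6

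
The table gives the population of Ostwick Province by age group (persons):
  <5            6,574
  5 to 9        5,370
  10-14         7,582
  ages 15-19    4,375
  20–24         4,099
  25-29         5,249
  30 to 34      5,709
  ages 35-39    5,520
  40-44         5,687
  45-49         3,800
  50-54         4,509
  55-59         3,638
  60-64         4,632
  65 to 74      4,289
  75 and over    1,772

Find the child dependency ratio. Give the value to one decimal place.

0–14: 6,574 + 5,370 + 7,582 = 19,526
15–64: 4,375 + 4,099 + 5,249 + 5,709 + 5,520 + 5,687 + 3,800 + 4,509 + 3,638 + 4,632 = 47,218
65+: 4,289 + 1,772 = 6,061
Youth dependency ratio = 19,526 / 47,218 × 100 = 41.4

Youth dependency ratio: 41.4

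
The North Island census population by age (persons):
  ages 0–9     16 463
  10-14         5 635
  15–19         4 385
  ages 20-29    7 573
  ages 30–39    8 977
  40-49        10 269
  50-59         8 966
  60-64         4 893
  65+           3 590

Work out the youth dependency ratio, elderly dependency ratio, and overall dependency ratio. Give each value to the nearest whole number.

Youth dependency ratio: 49
Old-age dependency ratio: 8
Total dependency ratio: 57

0–14: 16 463 + 5 635 = 22 098
15–64: 4 385 + 7 573 + 8 977 + 10 269 + 8 966 + 4 893 = 45 063
65+: 3 590
Youth dependency ratio = 22 098 / 45 063 × 100 = 49
Old-age dependency ratio = 3 590 / 45 063 × 100 = 8
Total dependency ratio = (22 098 + 3 590) / 45 063 × 100 = 25 688 / 45 063 × 100 = 57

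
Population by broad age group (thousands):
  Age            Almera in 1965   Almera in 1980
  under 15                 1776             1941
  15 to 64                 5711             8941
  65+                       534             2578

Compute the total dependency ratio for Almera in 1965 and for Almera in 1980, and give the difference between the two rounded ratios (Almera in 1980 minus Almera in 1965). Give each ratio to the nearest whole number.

Almera in 1965: (1776 + 534) / 5711 × 100 = 2310 / 5711 × 100 = 40
Almera in 1980: (1941 + 2578) / 8941 × 100 = 4519 / 8941 × 100 = 51

Almera in 1965: 40
Almera in 1980: 51
Difference: +11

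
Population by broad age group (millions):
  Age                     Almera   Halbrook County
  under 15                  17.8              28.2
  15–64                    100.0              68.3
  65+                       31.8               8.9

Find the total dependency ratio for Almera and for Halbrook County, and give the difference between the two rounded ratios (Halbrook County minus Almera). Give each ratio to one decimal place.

Almera: 49.6
Halbrook County: 54.3
Difference: +4.7

Almera: (17.8 + 31.8) / 100.0 × 100 = 49.6 / 100.0 × 100 = 49.6
Halbrook County: (28.2 + 8.9) / 68.3 × 100 = 37.1 / 68.3 × 100 = 54.3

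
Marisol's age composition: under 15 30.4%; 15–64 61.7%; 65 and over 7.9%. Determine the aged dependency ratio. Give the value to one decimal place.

Old-age dependency ratio: 12.8

Old-age dependency ratio = 7.9 / 61.7 × 100 = 12.8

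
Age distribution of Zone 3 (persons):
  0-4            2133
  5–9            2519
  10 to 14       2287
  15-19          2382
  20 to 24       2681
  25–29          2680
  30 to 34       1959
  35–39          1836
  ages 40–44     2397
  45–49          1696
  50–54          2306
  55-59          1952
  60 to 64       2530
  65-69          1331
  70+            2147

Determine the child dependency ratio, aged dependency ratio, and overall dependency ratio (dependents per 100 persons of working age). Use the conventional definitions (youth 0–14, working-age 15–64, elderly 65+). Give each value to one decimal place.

Youth dependency ratio: 31.0
Old-age dependency ratio: 15.5
Total dependency ratio: 46.5

0–14: 2133 + 2519 + 2287 = 6939
15–64: 2382 + 2681 + 2680 + 1959 + 1836 + 2397 + 1696 + 2306 + 1952 + 2530 = 22419
65+: 1331 + 2147 = 3478
Youth dependency ratio = 6939 / 22419 × 100 = 31.0
Old-age dependency ratio = 3478 / 22419 × 100 = 15.5
Total dependency ratio = (6939 + 3478) / 22419 × 100 = 10417 / 22419 × 100 = 46.5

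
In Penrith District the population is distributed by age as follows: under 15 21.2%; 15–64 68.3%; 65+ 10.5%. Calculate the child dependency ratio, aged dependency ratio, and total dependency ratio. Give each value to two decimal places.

Youth dependency ratio: 31.04
Old-age dependency ratio: 15.37
Total dependency ratio: 46.41

Youth dependency ratio = 21.2 / 68.3 × 100 = 31.04
Old-age dependency ratio = 10.5 / 68.3 × 100 = 15.37
Total dependency ratio = (21.2 + 10.5) / 68.3 × 100 = 31.7 / 68.3 × 100 = 46.41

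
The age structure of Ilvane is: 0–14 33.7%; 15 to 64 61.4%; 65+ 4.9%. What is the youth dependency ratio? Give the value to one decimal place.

Youth dependency ratio: 54.9

Youth dependency ratio = 33.7 / 61.4 × 100 = 54.9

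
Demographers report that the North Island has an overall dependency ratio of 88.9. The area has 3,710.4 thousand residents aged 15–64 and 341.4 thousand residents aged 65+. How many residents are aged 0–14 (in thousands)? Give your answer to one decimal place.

Total dependency ratio = (youth + elderly) / working-age × 100
88.9 = (Y + 341.4) / 3,710.4 × 100
⇒ 2,957.1

Aged 0–14: 2,957.1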